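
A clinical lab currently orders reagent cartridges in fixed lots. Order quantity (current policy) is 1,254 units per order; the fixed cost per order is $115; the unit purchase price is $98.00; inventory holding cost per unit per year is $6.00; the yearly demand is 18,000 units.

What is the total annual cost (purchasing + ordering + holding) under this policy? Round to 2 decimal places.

$1,769,412.72

Annual ordering cost = (D/Q)·S = (18,000/1,254) × 115 = $1,650.72
Annual holding cost  = (Q/2)·H = (1,254/2) × 6 = $3,762.00
Purchase cost = D·C = 18,000 × 98 = $1,764,000.00
Total = $1,650.72 + $3,762.00 + $1,764,000.00 = $1,769,412.72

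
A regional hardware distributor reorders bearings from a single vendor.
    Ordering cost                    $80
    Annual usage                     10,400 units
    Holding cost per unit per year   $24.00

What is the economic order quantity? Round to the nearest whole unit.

263 units

2DS/H = 2·10,400·80/24 = 69,333.33
EOQ = √69,333.33 ≈ 263.31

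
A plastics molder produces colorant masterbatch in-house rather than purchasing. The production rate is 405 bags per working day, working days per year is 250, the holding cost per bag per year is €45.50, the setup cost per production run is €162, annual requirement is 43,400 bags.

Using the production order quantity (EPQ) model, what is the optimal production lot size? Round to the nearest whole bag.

735 bags

Daily demand d = 43,400/250 = 173.600; p = 405; 1 − d/p = 0.57136
EPQ = √(2DS / (H(1 − d/p)))
    = √(2 × 43,400 × 162 / (45.5 × 0.57136)) ≈ 735.46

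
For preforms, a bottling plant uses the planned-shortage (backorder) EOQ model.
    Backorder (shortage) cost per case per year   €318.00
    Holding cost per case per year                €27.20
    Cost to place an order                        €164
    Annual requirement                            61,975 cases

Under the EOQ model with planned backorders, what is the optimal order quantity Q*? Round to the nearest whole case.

Basic EOQ = √(2·61,975·164/27.2) = 864.492
Backorder adjustment √((H+b)/b) = √((27.2+318)/318) = 1.0419
Q* = 864.492 × 1.0419 ≈ 900.70

901 cases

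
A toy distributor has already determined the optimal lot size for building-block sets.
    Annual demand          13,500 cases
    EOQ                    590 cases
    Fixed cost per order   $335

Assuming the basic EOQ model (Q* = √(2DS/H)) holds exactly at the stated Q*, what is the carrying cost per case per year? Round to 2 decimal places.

$25.98

EOQ relation: Q² = 2DS/H, so rearrange for the unknown.
H = 2DS / Q² = 2 × 13,500 × 335 / 590² = 25.9839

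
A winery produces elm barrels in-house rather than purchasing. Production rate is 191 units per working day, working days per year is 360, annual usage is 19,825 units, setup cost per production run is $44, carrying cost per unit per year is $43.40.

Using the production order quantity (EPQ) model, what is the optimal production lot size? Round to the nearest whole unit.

Daily demand d = 19,825/360 = 55.069; p = 191; 1 − d/p = 0.71168
EPQ = √(2DS / (H(1 − d/p)))
    = √(2 × 19,825 × 44 / (43.4 × 0.71168)) ≈ 237.66

238 units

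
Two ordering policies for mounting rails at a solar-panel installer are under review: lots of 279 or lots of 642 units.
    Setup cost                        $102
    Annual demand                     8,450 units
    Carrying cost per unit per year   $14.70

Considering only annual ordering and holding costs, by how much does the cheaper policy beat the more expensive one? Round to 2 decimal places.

$921.33

For each Q, cost = (D/Q)·S + (Q/2)·H.
TC(279) = (8,450/279)×102 + (279/2)×14.7 = $5,139.90
TC(642) = (8,450/642)×102 + (642/2)×14.7 = $6,061.22
Lots of 279 are cheaper by $921.33.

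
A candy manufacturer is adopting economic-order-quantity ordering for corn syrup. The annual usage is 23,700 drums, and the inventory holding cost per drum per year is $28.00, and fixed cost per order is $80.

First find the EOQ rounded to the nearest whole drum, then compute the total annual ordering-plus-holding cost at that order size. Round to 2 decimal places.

EOQ = √(2DS/H) = √(2 × 23,700 × 80 / 28)
    = √(135,428.57) ≈ 368.01 → Q = 368 drums
Ordering: D/Q × S = 23,700/368 × $80 = $5,152.17
Holding:  Q/2 × H = 368/2 × $28 = $5,152.00
Total = $5,152.17 + $5,152.00 = $10,304.17

$10,304.17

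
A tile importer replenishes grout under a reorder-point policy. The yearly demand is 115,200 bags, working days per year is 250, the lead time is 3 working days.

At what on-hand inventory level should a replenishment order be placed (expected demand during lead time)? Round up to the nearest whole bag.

Daily demand d = 115,200 / 250 = 460.800 bags/day
Demand during lead time = 460.800 × 3 = 1,382.40
Reorder point = 1,382.40 → round up

1,383 bags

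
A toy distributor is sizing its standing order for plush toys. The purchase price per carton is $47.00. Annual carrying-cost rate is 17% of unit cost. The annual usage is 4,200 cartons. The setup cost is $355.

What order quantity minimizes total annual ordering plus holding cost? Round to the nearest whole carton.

611 cartons

Carrying cost H = $47 × 17% = $7.9900/carton/yr
Q* = √(2·D·S / H) = √(2·4,200·355 / 7.99) = √373,216.5 ≈ 610.91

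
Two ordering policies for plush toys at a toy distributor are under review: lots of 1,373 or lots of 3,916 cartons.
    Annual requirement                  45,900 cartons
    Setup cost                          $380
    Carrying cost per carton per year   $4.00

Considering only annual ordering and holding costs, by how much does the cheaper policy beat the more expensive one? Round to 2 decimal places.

For each Q, cost = (D/Q)·S + (Q/2)·H.
TC(1,373) = (45,900/1,373)×380 + (1,373/2)×4 = $15,449.57
TC(3,916) = (45,900/3,916)×380 + (3,916/2)×4 = $12,286.03
Cheaper: Q = 3,916.  Difference = $3,163.53

$3,163.53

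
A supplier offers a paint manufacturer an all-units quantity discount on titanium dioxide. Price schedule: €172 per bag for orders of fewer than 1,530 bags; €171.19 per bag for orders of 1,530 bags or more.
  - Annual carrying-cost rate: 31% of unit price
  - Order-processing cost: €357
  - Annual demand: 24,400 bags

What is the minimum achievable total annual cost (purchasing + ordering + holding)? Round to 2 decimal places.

H₁ = 31%×€172 = €53.3200;  H₂ = 31%×€171.19 = €53.0689
EOQ₁ = √(2×24,400×357/53.3200) = 571.61  (< 1,530, feasible at tier 1)
EOQ₂ = √(2×24,400×357/53.0689) = 572.96  (< 1,530 → use Q = 1,530 at tier-2 price)
TC(tier 1 (EOQ₁), Q≈571.6) = €4,227,278.18
TC(tier 2, Q≈1,530.0) = €4,223,327.04
Minimum at tier 2: €4,223,327.04

€4,223,327.04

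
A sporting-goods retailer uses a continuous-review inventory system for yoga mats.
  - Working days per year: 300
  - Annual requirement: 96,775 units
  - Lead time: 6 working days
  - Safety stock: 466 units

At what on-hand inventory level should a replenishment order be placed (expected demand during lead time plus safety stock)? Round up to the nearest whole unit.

Daily demand d = 96,775 / 300 = 322.583 units/day
Demand during lead time = 322.583 × 6 = 1,935.50
Reorder point = 1,935.50 + 466 = 2,401.50 → round up

2,402 units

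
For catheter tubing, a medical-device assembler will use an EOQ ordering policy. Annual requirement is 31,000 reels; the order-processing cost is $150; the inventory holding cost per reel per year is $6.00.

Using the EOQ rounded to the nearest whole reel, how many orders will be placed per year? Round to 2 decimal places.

24.90 orders per year

2DS/H = 2·31,000·150/6 = 1,550,000.00
EOQ = √1,550,000.00 ≈ 1,244.99 → Q = 1,245
N = D/Q = 31,000/1,245 ≈ 24.900 orders/yr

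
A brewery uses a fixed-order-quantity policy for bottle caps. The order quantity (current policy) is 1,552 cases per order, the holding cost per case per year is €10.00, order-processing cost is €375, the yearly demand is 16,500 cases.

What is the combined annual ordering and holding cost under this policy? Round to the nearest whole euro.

€11,747

Ordering: D/Q × S = 16,500/1,552 × €375 = €3,986.79
Holding:  Q/2 × H = 1,552/2 × €10 = €7,760.00
Total = €3,986.79 + €7,760.00 = €11,746.79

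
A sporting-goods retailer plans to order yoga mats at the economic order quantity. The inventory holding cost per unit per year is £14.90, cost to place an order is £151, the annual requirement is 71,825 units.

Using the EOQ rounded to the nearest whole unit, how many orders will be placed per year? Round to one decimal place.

59.5 orders per year

2DS/H = 2·71,825·151/14.9 = 1,455,781.88
EOQ = √1,455,781.88 ≈ 1,206.56 → Q = 1,207
Orders per year = D/Q = 71,825 / 1,207 = 59.507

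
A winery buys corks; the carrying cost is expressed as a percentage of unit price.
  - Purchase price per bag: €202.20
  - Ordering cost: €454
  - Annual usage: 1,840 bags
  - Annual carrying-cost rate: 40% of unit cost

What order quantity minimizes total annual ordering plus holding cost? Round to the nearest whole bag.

144 bags

Holding cost per bag per year: H = 40% × €202.2 = €80.8800
2DS/H = 2·1,840·454/80.88 = 20,656.78
EOQ = √20,656.78 ≈ 143.72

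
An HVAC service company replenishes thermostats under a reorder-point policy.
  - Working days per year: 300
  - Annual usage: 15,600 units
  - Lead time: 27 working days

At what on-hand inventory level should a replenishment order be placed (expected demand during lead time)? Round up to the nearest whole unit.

Daily demand d = 15,600 / 300 = 52.000 units/day
Demand during lead time = 52.000 × 27 = 1,404.00
Reorder point = 1,404.00 → round up

1,404 units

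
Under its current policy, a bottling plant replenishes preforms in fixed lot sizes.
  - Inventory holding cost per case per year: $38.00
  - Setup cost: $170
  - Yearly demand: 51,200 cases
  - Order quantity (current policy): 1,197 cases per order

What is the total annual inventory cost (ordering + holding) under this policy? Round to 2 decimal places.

$30,014.51

Orders/yr = 51,200/1,197 = 42.774; ordering cost = 42.774 × $170 = $7,271.51
Average inventory = 1,197/2 = 598.5; holding cost = 598.5 × $38 = $22,743.00
Total = $7,271.51 + $22,743.00 = $30,014.51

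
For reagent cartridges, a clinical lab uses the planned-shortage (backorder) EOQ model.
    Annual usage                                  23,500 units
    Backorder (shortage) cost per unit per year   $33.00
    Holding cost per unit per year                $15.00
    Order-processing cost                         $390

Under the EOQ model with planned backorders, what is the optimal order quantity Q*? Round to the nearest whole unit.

1,333 units

Basic EOQ = √(2·23,500·390/15) = 1,105.441
Backorder adjustment √((H+b)/b) = √((15+33)/33) = 1.2060
Q* = 1,105.441 × 1.2060 ≈ 1,333.21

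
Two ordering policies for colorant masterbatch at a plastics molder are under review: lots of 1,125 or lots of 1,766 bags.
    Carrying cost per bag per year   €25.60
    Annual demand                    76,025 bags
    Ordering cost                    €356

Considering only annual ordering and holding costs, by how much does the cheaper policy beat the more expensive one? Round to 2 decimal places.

€527.35

TC(Q) = (D/Q)S + (Q/2)H
TC(1,125) = (76,025/1,125)×356 + (1,125/2)×25.6 = €38,457.69
TC(1,766) = (76,025/1,766)×356 + (1,766/2)×25.6 = €37,930.34
|ΔTC| = |€38,457.69 − €37,930.34| = €527.35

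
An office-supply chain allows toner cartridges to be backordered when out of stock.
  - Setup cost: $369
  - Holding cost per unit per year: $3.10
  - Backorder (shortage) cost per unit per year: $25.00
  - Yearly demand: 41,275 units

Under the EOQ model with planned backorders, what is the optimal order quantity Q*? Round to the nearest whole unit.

Q* = √(2DS/H) · √((H + b)/b)
   = √(2 × 41,275 × 369 / 3.1) · √((3.1 + 25) / 25)
   = 3,134.663 × 1.0602 ≈ 3,323.33

3,323 units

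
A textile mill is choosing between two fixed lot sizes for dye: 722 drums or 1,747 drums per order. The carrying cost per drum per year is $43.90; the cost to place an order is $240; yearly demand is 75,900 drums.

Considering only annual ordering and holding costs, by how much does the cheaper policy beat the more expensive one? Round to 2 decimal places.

$7,695.85

For each Q, cost = (D/Q)·S + (Q/2)·H.
TC(722) = (75,900/722)×240 + (722/2)×43.9 = $41,077.82
TC(1,747) = (75,900/1,747)×240 + (1,747/2)×43.9 = $48,773.67
Lots of 722 are cheaper by $7,695.85.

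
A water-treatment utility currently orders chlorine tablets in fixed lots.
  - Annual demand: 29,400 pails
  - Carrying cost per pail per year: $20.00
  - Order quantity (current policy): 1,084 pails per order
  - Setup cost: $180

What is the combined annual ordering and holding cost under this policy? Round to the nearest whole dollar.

Ordering: D/Q × S = 29,400/1,084 × $180 = $4,881.92
Holding:  Q/2 × H = 1,084/2 × $20 = $10,840.00
Total = $4,881.92 + $10,840.00 = $15,721.92

$15,722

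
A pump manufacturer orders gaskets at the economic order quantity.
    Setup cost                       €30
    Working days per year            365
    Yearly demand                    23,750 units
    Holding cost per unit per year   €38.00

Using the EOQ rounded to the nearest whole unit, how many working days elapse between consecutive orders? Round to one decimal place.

EOQ = √(2DS/H) = √(2 × 23,750 × 30 / 38)
    = √(37,500.00) ≈ 193.65 → Q = 194 units
Days between orders = 365 / (D/Q) = 365 / 122.423 ≈ 2.981

3.0 days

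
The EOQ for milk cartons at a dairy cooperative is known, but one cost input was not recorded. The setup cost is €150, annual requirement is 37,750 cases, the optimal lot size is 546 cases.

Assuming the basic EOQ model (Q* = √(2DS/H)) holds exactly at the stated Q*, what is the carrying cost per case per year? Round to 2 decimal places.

EOQ relation: Q² = 2DS/H, so rearrange for the unknown.
H = 2DS / Q² = 2 × 37,750 × 150 / 546² = 37.9886

€37.99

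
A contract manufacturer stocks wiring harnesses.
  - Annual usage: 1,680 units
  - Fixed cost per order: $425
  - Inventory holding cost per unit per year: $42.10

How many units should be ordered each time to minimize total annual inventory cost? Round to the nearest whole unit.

184 units

Q* = √(2·D·S / H) = √(2·1,680·425 / 42.1) = √33,919.2 ≈ 184.17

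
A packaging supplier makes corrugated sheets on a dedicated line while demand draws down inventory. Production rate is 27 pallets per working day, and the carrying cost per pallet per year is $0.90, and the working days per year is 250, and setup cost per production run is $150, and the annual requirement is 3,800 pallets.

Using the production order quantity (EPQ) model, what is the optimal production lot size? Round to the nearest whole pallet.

Daily demand d = 3,800/250 = 15.200; p = 27; 1 − d/p = 0.43704
EPQ = √(2DS / (H(1 − d/p)))
    = √(2 × 3,800 × 150 / (0.9 × 0.43704)) ≈ 1,702.44

1,702 pallets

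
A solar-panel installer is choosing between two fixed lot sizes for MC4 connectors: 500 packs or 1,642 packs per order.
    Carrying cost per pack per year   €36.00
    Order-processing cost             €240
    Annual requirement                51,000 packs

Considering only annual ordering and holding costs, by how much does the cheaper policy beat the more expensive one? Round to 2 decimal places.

TC(Q) = (D/Q)S + (Q/2)H
TC(500) = (51,000/500)×240 + (500/2)×36 = €33,480.00
TC(1,642) = (51,000/1,642)×240 + (1,642/2)×36 = €37,010.32
Cheaper: Q = 500.  Difference = €3,530.32

€3,530.32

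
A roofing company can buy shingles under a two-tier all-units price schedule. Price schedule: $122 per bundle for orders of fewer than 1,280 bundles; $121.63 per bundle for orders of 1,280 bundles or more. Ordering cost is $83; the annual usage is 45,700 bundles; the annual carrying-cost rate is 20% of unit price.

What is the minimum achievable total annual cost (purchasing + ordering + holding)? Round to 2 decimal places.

$5,577,023.00

H₁ = 20%×$122 = $24.4000;  H₂ = 20%×$121.63 = $24.3260
EOQ₁ = √(2×45,700×83/24.4000) = 557.59  (< 1,280, feasible at tier 1)
EOQ₂ = √(2×45,700×83/24.3260) = 558.44  (< 1,280 → use Q = 1,280 at tier-2 price)
TC(tier 1 (EOQ₁), Q≈557.6) = $5,589,005.27
TC(tier 2, Q≈1,280.0) = $5,577,023.00
Minimum at tier 2: $5,577,023.00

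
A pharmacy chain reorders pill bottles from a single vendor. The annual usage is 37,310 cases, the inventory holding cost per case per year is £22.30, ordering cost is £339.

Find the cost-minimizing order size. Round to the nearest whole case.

1,065 cases

Q* = √(2·D·S / H) = √(2·37,310·339 / 22.3) = √1,134,357.8 ≈ 1,065.06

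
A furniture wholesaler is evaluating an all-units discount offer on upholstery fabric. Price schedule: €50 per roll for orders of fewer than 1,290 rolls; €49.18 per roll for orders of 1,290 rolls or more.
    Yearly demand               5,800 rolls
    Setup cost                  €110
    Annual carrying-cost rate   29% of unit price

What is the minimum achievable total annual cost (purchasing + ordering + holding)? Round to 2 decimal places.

H₁ = 29%×€50 = €14.5000;  H₂ = 29%×€49.18 = €14.2622
EOQ₁ = √(2×5,800×110/14.5000) = 296.65  (< 1,290, feasible at tier 1)
EOQ₂ = √(2×5,800×110/14.2622) = 299.11  (< 1,290 → use Q = 1,290 at tier-2 price)
TC(tier 1 (EOQ₁), Q≈296.6) = €294,301.40
TC(tier 2, Q≈1,290.0) = €294,937.69
Minimum at tier 1 (EOQ₁): €294,301.40

€294,301.40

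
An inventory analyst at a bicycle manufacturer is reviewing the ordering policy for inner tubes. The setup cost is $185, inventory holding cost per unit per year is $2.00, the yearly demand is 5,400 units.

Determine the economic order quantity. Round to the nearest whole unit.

Optimal lot size Q* = (2 × 5,400 × $185 / $2)^½ ≈ 999.50

999 units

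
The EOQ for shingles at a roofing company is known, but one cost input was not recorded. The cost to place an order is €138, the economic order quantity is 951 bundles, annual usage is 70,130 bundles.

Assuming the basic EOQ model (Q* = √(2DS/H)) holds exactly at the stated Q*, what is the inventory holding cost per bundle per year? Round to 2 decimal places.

EOQ relation: Q² = 2DS/H, so rearrange for the unknown.
H = 2DS / Q² = 2 × 70,130 × 138 / 951² = 21.4019

€21.40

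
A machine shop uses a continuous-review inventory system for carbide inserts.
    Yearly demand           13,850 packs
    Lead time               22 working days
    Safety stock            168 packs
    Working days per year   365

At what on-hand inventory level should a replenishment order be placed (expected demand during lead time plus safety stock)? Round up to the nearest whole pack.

Daily demand d = 13,850 / 365 = 37.945 packs/day
Demand during lead time = 37.945 × 22 = 834.79
Reorder point = 834.79 + 168 = 1,002.79 → round up

1,003 packs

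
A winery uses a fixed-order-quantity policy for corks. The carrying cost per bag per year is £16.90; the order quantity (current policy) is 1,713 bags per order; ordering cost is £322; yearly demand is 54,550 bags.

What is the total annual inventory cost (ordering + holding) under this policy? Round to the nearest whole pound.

£24,729

Orders/yr = 54,550/1,713 = 31.845; ordering cost = 31.845 × £322 = £10,254.00
Average inventory = 1,713/2 = 856.5; holding cost = 856.5 × £16.9 = £14,474.85
Total = £10,254.00 + £14,474.85 = £24,728.85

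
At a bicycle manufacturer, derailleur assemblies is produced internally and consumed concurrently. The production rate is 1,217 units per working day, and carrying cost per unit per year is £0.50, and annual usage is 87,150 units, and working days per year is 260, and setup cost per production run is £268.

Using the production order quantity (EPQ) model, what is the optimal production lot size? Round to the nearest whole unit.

d = 87,150/260 = 335.1923 units/day;  effective holding cost H(1 − d/p) = 0.5·(1 − 335.1923/1217) = 0.36229
Q* = √(2DS / H_eff) = √(2·87,150·268 / 0.36229) ≈ 11,355.06

11,355 units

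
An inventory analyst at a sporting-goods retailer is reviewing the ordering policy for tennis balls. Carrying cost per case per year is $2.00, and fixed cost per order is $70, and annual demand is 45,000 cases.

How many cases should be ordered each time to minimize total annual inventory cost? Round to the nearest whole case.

1,775 cases

EOQ = √(2DS/H) = √(2 × 45,000 × 70 / 2)
    = √(3,150,000.00) ≈ 1,774.82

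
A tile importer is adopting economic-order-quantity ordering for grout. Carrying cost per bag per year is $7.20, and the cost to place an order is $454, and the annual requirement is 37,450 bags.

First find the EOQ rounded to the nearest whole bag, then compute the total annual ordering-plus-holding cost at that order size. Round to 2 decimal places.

$15,647.14

Optimal lot size Q* = (2 × 37,450 × $454 / $7.2)^½ ≈ 2,173.21 → Q = 2,173 bags
Annual ordering cost = (D/Q)·S = (37,450/2,173) × 454 = $7,824.34
Annual holding cost  = (Q/2)·H = (2,173/2) × 7.2 = $7,822.80
Total = $7,824.34 + $7,822.80 = $15,647.14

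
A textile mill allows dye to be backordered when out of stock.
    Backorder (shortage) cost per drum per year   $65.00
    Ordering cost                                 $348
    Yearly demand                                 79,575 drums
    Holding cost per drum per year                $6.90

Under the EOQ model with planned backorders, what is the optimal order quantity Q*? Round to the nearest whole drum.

Q* = √(2DS/H) · √((H + b)/b)
   = √(2 × 79,575 × 348 / 6.9) · √((6.9 + 65) / 65)
   = 2,833.142 × 1.0517 ≈ 2,979.72

2,980 drums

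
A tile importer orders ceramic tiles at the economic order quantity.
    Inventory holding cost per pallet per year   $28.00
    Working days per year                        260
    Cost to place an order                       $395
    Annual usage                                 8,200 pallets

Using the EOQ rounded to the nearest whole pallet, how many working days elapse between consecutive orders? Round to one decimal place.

2DS/H = 2·8,200·395/28 = 231,357.14
EOQ = √231,357.14 ≈ 481.00 → Q = 481 pallets
Days between orders = 260 / (D/Q) = 260 / 17.048 ≈ 15.251

15.3 days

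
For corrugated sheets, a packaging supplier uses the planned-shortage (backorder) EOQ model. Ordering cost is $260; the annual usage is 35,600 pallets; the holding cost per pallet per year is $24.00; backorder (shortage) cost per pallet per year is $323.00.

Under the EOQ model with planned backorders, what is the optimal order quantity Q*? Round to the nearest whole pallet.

Basic EOQ = √(2·35,600·260/24) = 878.256
Backorder adjustment √((H+b)/b) = √((24+323)/323) = 1.0365
Q* = 878.256 × 1.0365 ≈ 910.30

910 pallets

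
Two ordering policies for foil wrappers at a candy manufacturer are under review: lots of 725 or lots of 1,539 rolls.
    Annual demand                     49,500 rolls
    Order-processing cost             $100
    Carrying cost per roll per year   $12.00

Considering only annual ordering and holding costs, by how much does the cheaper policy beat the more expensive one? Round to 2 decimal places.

$1,272.79

Annual cost at Q: ordering D·S/Q plus holding Q·H/2.
TC(725) = (49,500/725)×100 + (725/2)×12 = $11,177.59
TC(1,539) = (49,500/1,539)×100 + (1,539/2)×12 = $12,450.37
|ΔTC| = |$11,177.59 − $12,450.37| = $1,272.79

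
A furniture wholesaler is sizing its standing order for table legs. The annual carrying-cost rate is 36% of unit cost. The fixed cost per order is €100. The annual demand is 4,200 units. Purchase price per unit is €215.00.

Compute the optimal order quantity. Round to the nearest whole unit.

Carrying cost H = €215 × 36% = €77.4000/unit/yr
Q* = √(2·D·S / H) = √(2·4,200·100 / 77.4) = √10,852.7 ≈ 104.18

104 units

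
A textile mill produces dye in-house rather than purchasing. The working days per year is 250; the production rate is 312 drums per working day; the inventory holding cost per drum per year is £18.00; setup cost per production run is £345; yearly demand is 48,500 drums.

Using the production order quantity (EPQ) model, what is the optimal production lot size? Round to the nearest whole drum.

2,217 drums

d = 48,500/250 = 194.0000 drums/day;  effective holding cost H(1 − d/p) = 18·(1 − 194.0000/312) = 6.80769
Q* = √(2DS / H_eff) = √(2·48,500·345 / 6.80769) ≈ 2,217.15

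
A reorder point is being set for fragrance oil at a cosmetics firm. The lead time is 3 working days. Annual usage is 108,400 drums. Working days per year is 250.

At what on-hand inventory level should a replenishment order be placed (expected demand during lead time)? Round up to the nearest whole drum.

1,301 drums

Daily demand d = 108,400 / 250 = 433.600 drums/day
Demand during lead time = 433.600 × 3 = 1,300.80
Reorder point = 1,300.80 → round up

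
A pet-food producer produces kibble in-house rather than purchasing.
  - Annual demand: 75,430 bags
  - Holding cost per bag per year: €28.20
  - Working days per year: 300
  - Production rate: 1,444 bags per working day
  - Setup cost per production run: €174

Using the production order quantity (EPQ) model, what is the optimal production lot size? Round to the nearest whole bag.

d = 75,430/300 = 251.4333 bags/day;  effective holding cost H(1 − d/p) = 28.2·(1 − 251.4333/1444) = 23.28974
Q* = √(2DS / H_eff) = √(2·75,430·174 / 23.28974) ≈ 1,061.65

1,062 bags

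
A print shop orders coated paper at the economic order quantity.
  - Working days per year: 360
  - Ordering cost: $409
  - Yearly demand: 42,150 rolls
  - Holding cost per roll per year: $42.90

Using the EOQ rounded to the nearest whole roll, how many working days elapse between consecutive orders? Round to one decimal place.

7.7 days

Optimal lot size Q* = (2 × 42,150 × $409 / $42.9)^½ ≈ 896.49 → Q = 896 rolls
Days between orders = 360 / (D/Q) = 360 / 47.042 ≈ 7.653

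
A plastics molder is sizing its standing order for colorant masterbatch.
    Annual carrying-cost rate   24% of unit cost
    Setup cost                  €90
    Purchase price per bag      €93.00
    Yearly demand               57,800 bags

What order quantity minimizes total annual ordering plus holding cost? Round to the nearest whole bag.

Holding cost per bag per year: H = 24% × €93 = €22.3200
2DS/H = 2·57,800·90/22.32 = 466,129.03
EOQ = √466,129.03 ≈ 682.74

683 bags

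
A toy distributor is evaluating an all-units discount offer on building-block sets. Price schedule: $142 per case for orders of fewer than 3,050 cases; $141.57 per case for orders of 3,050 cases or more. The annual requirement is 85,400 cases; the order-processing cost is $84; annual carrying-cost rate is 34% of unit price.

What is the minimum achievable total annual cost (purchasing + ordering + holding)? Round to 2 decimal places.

H₁ = 34%×$142 = $48.2800;  H₂ = 34%×$141.57 = $48.1338
EOQ₁ = √(2×85,400×84/48.2800) = 545.13  (< 3,050, feasible at tier 1)
EOQ₂ = √(2×85,400×84/48.1338) = 545.96  (< 3,050 → use Q = 3,050 at tier-2 price)
TC(tier 1 (EOQ₁), Q≈545.1) = $12,153,118.87
TC(tier 2, Q≈3,050.0) = $12,165,834.04
Minimum at tier 1 (EOQ₁): $12,153,118.87

$12,153,118.87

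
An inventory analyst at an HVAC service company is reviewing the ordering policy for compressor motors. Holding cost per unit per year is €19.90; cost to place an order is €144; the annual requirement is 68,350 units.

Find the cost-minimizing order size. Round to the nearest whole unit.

2DS/H = 2·68,350·144/19.9 = 989,185.93
EOQ = √989,185.93 ≈ 994.58

995 units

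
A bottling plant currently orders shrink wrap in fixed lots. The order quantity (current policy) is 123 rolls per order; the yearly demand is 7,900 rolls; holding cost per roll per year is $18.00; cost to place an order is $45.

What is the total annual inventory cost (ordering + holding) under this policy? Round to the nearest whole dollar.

$3,997

Annual ordering cost = (D/Q)·S = (7,900/123) × 45 = $2,890.24
Annual holding cost  = (Q/2)·H = (123/2) × 18 = $1,107.00
Total = $2,890.24 + $1,107.00 = $3,997.24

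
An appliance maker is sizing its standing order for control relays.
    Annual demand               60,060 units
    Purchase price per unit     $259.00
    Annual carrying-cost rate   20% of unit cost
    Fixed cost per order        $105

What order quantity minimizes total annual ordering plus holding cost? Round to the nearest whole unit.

493 units

Carrying cost H = $259 × 20% = $51.8000/unit/yr
2DS/H = 2·60,060·105/51.8 = 243,486.49
EOQ = √243,486.49 ≈ 493.44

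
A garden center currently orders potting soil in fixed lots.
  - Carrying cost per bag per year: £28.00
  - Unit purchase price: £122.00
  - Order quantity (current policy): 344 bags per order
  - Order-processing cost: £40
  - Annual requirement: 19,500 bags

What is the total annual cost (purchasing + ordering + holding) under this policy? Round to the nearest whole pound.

£2,386,083

Orders/yr = 19,500/344 = 56.686; ordering cost = 56.686 × £40 = £2,267.44
Average inventory = 344/2 = 172; holding cost = 172 × £28 = £4,816.00
Purchase cost = D·C = 19,500 × 122 = £2,379,000.00
Total = £2,267.44 + £4,816.00 + £2,379,000.00 = £2,386,083.44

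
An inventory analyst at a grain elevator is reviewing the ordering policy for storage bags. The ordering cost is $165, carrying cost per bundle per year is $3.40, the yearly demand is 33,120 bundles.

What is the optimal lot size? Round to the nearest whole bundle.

EOQ = √(2DS/H) = √(2 × 33,120 × 165 / 3.4)
    = √(3,214,588.24) ≈ 1,792.93

1,793 bundles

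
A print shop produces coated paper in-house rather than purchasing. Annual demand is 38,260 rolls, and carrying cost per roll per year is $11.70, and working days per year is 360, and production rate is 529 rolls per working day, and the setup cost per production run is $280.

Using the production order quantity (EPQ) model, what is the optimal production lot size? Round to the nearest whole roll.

Daily demand d = 38,260/360 = 106.278; p = 529; 1 − d/p = 0.79910
EPQ = √(2DS / (H(1 − d/p)))
    = √(2 × 38,260 × 280 / (11.7 × 0.79910)) ≈ 1,513.82

1,514 rolls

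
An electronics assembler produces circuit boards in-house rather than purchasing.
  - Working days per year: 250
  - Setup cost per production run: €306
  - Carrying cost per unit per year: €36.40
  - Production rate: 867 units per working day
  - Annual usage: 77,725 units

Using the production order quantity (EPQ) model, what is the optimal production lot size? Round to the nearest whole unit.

1,427 units

d = 77,725/250 = 310.9000 units/day;  effective holding cost H(1 − d/p) = 36.4·(1 − 310.9000/867) = 23.34722
Q* = √(2DS / H_eff) = √(2·77,725·306 / 23.34722) ≈ 1,427.38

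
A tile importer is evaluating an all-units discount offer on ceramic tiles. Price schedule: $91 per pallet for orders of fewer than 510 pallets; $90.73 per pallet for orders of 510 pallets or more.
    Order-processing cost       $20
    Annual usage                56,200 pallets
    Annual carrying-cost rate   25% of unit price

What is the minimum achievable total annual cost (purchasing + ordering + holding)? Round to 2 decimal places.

H₁ = 25%×$91 = $22.7500;  H₂ = 25%×$90.73 = $22.6825
EOQ₁ = √(2×56,200×20/22.7500) = 314.35  (< 510, feasible at tier 1)
EOQ₂ = √(2×56,200×20/22.6825) = 314.81  (< 510 → use Q = 510 at tier-2 price)
TC(tier 1 (EOQ₁), Q≈314.3) = $5,121,351.36
TC(tier 2, Q≈510.0) = $5,107,013.96
Minimum at tier 2: $5,107,013.96

$5,107,013.96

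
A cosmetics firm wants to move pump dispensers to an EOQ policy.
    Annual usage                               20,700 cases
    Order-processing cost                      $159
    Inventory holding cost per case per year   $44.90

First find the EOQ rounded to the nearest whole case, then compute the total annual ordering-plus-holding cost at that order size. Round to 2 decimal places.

2DS/H = 2·20,700·159/44.9 = 146,605.79
EOQ = √146,605.79 ≈ 382.89 → Q = 383 cases
Ordering: D/Q × S = 20,700/383 × $159 = $8,593.47
Holding:  Q/2 × H = 383/2 × $44.9 = $8,598.35
Total = $8,593.47 + $8,598.35 = $17,191.82

$17,191.82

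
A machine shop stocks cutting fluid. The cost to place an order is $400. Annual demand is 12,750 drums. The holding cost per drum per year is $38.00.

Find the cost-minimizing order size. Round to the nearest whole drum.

518 drums

2DS/H = 2·12,750·400/38 = 268,421.05
EOQ = √268,421.05 ≈ 518.09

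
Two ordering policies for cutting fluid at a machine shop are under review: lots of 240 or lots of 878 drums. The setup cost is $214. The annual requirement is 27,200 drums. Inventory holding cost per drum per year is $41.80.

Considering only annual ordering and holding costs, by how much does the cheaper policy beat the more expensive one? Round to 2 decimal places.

$4,289.52

TC(Q) = (D/Q)S + (Q/2)H
TC(240) = (27,200/240)×214 + (240/2)×41.8 = $29,269.33
TC(878) = (27,200/878)×214 + (878/2)×41.8 = $24,979.81
Cheaper: Q = 878.  Difference = $4,289.52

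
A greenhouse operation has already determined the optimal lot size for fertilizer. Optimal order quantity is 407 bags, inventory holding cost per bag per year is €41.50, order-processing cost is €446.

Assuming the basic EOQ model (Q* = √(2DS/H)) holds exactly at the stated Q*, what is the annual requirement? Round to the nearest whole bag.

7,707 bags per year

From Q* = √(2DS/H) ⇒ Q*² = 2DS/H.
D = Q²H / (2S) = 407² × 41.5 / (2 × 446) = 7,706.76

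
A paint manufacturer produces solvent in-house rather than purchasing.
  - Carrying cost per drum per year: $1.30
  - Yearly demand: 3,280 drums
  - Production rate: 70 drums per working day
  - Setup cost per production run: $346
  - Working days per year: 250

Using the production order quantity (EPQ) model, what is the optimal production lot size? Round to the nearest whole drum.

Daily demand d = 3,280/250 = 13.120; p = 70; 1 − d/p = 0.81257
EPQ = √(2DS / (H(1 − d/p)))
    = √(2 × 3,280 × 346 / (1.3 × 0.81257)) ≈ 1,465.84

1,466 drums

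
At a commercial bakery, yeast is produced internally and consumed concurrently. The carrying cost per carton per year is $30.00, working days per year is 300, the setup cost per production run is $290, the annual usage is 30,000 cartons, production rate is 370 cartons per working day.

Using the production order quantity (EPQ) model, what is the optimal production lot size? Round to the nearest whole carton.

d = 30,000/300 = 100.0000 cartons/day;  effective holding cost H(1 − d/p) = 30·(1 − 100.0000/370) = 21.89189
Q* = √(2DS / H_eff) = √(2·30,000·290 / 21.89189) ≈ 891.52

892 cartons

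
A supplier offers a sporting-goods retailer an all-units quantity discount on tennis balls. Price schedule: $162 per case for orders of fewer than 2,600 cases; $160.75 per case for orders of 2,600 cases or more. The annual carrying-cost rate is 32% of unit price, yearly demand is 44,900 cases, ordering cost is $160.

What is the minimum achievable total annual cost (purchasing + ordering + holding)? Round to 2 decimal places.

$7,287,310.08

H₁ = 32%×$162 = $51.8400;  H₂ = 32%×$160.75 = $51.4400
EOQ₁ = √(2×44,900×160/51.8400) = 526.46  (< 2,600, feasible at tier 1)
EOQ₂ = √(2×44,900×160/51.4400) = 528.50  (< 2,600 → use Q = 2,600 at tier-2 price)
TC(tier 1 (EOQ₁), Q≈526.5) = $7,301,091.70
TC(tier 2, Q≈2,600.0) = $7,287,310.08
Minimum at tier 2: $7,287,310.08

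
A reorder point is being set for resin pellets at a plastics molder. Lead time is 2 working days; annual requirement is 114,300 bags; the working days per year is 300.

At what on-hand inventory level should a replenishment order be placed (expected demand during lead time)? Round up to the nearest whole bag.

762 bags

Daily demand d = 114,300 / 300 = 381.000 bags/day
Demand during lead time = 381.000 × 2 = 762.00
Reorder point = 762.00 → round up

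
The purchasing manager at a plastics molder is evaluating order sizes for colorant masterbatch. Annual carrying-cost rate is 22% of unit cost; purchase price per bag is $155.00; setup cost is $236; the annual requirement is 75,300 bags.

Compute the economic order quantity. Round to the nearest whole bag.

Holding cost per bag per year: H = 22% × $155 = $34.1000
2DS/H = 2·75,300·236/34.1 = 1,042,275.66
EOQ = √1,042,275.66 ≈ 1,020.92

1,021 bags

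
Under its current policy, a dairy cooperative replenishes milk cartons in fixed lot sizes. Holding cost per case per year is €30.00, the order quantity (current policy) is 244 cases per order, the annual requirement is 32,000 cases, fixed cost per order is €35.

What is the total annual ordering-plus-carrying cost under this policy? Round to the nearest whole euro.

Annual ordering cost = (D/Q)·S = (32,000/244) × 35 = €4,590.16
Annual holding cost  = (Q/2)·H = (244/2) × 30 = €3,660.00
Total = €4,590.16 + €3,660.00 = €8,250.16

€8,250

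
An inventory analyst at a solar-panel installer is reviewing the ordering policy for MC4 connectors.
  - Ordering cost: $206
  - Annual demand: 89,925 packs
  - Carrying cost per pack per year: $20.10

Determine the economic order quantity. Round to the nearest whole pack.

EOQ = √(2DS/H) = √(2 × 89,925 × 206 / 20.1)
    = √(1,843,238.81) ≈ 1,357.66

1,358 packs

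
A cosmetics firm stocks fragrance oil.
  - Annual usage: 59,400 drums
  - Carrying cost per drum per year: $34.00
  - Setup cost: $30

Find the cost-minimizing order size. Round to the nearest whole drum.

Q* = √(2·D·S / H) = √(2·59,400·30 / 34) = √104,823.5 ≈ 323.76

324 drums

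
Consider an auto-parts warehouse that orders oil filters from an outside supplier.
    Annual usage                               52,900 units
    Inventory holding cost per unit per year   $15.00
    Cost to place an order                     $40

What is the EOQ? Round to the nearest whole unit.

531 units

EOQ = √(2DS/H) = √(2 × 52,900 × 40 / 15)
    = √(282,133.33) ≈ 531.16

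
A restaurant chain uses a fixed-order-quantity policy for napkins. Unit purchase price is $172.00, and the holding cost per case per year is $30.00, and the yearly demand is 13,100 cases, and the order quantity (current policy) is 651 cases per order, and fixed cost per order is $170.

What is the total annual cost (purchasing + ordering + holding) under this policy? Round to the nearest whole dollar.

Annual ordering cost = (D/Q)·S = (13,100/651) × 170 = $3,420.89
Annual holding cost  = (Q/2)·H = (651/2) × 30 = $9,765.00
Purchase cost = D·C = 13,100 × 172 = $2,253,200.00
Total = $3,420.89 + $9,765.00 + $2,253,200.00 = $2,266,385.89

$2,266,386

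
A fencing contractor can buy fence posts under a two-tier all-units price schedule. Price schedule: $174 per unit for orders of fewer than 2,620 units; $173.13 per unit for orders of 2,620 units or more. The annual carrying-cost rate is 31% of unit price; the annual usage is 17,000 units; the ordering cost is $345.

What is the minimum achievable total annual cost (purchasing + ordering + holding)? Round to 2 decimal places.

H₁ = 31%×$174 = $53.9400;  H₂ = 31%×$173.13 = $53.6703
EOQ₁ = √(2×17,000×345/53.9400) = 466.33  (< 2,620, feasible at tier 1)
EOQ₂ = √(2×17,000×345/53.6703) = 467.50  (< 2,620 → use Q = 2,620 at tier-2 price)
TC(tier 1 (EOQ₁), Q≈466.3) = $2,983,153.85
TC(tier 2, Q≈2,620.0) = $3,015,756.64
Minimum at tier 1 (EOQ₁): $2,983,153.85

$2,983,153.85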